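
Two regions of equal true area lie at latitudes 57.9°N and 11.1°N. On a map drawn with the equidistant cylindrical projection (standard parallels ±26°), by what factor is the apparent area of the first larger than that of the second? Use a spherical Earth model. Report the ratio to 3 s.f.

1.85

In the equirectangular projection with standard parallel φ₀ = 26° (x = Rλ cos φ₀, y = Rφ), meridians are true-scale (h = 1) and the parallel scale is k = cos φ₀ / cos φ.
Areal scale at 57.9°: h·k = 1.000 × 1.691 = 1.691.
Areal scale at 11.1°: h·k = 1.000 × 0.9159 = 0.9159.
Ratio = 1.691/0.9159 ≈ 1.85.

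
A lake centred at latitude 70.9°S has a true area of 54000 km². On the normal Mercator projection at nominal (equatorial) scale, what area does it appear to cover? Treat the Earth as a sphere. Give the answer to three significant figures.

504000 km²

For Mercator, h = k = sec φ (a conformal cylindrical projection has a single point scale, 1/cos φ).
Areal scale = k² = sec²φ = 1/cos²(70.9°) = 1/0.3272² = 9.340.
Apparent area = 54000 × 9.340 ≈ 504000 km².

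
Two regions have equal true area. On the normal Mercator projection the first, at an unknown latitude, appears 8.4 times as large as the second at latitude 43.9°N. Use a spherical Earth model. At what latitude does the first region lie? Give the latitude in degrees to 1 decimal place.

75.6°

On Mercator, (apparent₁)/(apparent₂) = sec²φ₁ / sec²φ₂ when true areas are equal.
cos²φ₂ / cos²φ₁ = 8.4  ⇒  cos φ₁ = cos 43.9° / √8.4 = 0.7206/2.898 = 0.2486.
φ₁ = arccos(0.2486) ≈ 75.6°.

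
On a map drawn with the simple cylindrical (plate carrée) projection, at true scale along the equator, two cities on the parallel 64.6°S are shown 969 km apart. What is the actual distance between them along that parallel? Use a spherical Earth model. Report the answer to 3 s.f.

416 km

In the plate carrée (x = Rλ, y = Rφ), meridians are true-scale (h = 1) and parallels are stretched by k = sec φ.
Along the parallel at 64.6°, map distances are exaggerated by k = sec 64.6° = 2.331.
True distance = 969 / 2.331 = 969 × cos 64.6° ≈ 416 km.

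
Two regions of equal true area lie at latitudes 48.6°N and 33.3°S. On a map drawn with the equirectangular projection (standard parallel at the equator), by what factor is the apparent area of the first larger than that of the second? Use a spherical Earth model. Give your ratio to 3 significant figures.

1.26

For the equirectangular projection with φ₀ = 0 (plate carrée), h = 1 along meridians and k = sec φ along parallels.
Areal scale at 48.6°: h·k = 1.000 × 1.512 = 1.512.
Areal scale at 33.3°: h·k = 1.000 × 1.196 = 1.196.
Ratio = 1.512/1.196 ≈ 1.26.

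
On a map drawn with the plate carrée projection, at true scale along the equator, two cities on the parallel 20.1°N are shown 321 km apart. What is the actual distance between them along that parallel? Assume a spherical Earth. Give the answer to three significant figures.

301 km

For the equirectangular projection with φ₀ = 0 (plate carrée), h = 1 along meridians and k = sec φ along parallels.
Along the parallel at 20.1°, map distances are exaggerated by k = sec 20.1° = 1.065.
True distance = 321 / 1.065 = 321 × cos 20.1° ≈ 301 km.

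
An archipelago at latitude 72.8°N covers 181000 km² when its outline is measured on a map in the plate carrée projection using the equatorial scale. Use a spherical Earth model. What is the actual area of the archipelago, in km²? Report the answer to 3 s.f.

53500 km²

Plate carrée maps x = Rλ, y = Rφ. The meridian scale is h = 1 and the parallel scale is k = 1/cos φ = sec φ.
Areal scale = h·k = 1 × sec φ; at 72.8°, h = 1.000, k = 3.382, so h·k = 3.382.
True area = apparent / (areal scale) = 181000 / 3.382 ≈ 53500 km².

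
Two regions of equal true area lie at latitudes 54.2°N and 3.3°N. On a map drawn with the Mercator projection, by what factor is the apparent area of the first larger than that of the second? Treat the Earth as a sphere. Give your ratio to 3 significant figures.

2.91

On Mercator, area is exaggerated by sec²φ = 1/cos²φ.
At 54.2°: sec²(54.2°) = 1/0.5850² = 2.922.
At 3.3°: sec²(3.3°) = 1/0.9983² = 1.003.
Ratio = 2.922/1.003 = cos²(3.3°)/cos²(54.2°) ≈ 2.91.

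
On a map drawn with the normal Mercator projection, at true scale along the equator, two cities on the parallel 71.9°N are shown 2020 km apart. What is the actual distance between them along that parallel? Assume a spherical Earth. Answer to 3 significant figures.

The Mercator projection is conformal; its linear scale factor is the same in every direction and equals sec φ = 1/cos φ.
Along the parallel at 71.9°, map distances are exaggerated by k = sec 71.9° = 3.219.
True distance = 2020 / 3.219 = 2020 × cos 71.9° ≈ 628 km.

628 km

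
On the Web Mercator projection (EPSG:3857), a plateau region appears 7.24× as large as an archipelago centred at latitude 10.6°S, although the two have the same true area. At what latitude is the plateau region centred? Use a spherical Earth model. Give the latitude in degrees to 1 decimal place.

68.6°

On Mercator, (apparent₁)/(apparent₂) = sec²φ₁ / sec²φ₂ when true areas are equal.
cos²φ₂ / cos²φ₁ = 7.24  ⇒  cos φ₁ = cos 10.6° / √7.24 = 0.9829/2.691 = 0.3653.
φ₁ = arccos(0.3653) ≈ 68.6°.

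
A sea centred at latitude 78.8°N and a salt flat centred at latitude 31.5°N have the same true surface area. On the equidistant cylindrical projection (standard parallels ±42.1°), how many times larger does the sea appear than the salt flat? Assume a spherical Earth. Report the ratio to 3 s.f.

4.39

With standard parallel φ₀ = 42.1°, the equirectangular projection gives x = Rλ cos φ₀, y = Rφ, so h = 1 and k = cos 42.1° / cos φ.
Areal scale at 78.8°: h·k = 1.000 × 3.820 = 3.820.
Areal scale at 31.5°: h·k = 1.000 × 0.8702 = 0.8702.
Ratio = 3.820/0.8702 ≈ 4.39.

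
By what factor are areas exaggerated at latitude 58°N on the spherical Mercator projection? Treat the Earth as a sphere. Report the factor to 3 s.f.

3.56

The Mercator projection is conformal; its linear scale factor is the same in every direction and equals sec φ = 1/cos φ.
Areal scale = k² = sec²φ = 1/cos²(58°) = 1/0.5299² = 3.561.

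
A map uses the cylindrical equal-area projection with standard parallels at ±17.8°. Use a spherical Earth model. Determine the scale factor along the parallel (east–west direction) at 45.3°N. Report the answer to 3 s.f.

For cylindrical equal-area with standard parallel φ₀, h = cos φ / cos φ₀ and k = cos φ₀ / cos φ, so h·k = 1.
k = cos 17.8° / cos 45.3° = 0.9521/0.7034 = 1.354.

1.35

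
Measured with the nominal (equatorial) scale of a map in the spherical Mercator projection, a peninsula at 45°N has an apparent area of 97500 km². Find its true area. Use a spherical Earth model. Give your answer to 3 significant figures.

The Mercator projection is conformal; its linear scale factor is the same in every direction and equals sec φ = 1/cos φ.
Areal scale = k² = sec²φ = 1/cos²(45°) = 1/0.7071² = 2.000.
True area = apparent / (areal scale) = 97500 / 2.000 ≈ 48800 km².

48800 km²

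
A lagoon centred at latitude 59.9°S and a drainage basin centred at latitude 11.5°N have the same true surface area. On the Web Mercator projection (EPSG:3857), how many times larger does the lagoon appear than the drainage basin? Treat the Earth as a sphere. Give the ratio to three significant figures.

3.82

On Mercator, area is exaggerated by sec²φ = 1/cos²φ.
At 59.9°: sec²(59.9°) = 1/0.5015² = 3.976.
At 11.5°: sec²(11.5°) = 1/0.9799² = 1.041.
Ratio = 3.976/1.041 = cos²(11.5°)/cos²(59.9°) ≈ 3.82.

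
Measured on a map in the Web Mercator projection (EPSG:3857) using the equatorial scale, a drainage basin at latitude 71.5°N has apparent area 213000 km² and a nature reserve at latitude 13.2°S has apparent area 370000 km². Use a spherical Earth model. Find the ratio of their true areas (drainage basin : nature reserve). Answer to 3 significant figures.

Since Mercator area scale is 1/cos²φ, the true area equals the apparent area multiplied by cos²φ.
True area of drainage basin: 213000 × cos²(71.5°) = 213000 × 0.1007 = 21450 km².
True area of nature reserve: 370000 × cos²(13.2°) = 370000 × 0.9479 = 350700 km².
Ratio = 21450 / 350700 ≈ 0.0611.

0.0611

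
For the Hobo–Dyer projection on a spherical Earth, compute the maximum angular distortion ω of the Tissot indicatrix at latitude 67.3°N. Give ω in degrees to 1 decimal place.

The Hobo–Dyer projection is cylindrical equal-area with φ₀ = 37.5°. Cylindrical equal-area (φ₀ = 37.5°): h = cos φ / cos 37.5° along meridians, k = cos 37.5° / cos φ along parallels; h·k = 1.
At 67.3°: h = 0.4864, k = 2.056; principal scales a = 2.056, b = 0.4864.
sin(ω/2) = (a − b)/(a + b) = 1.569/2.542 = 0.6173, so ω = 2 arcsin(0.6173) ≈ 76.2°.

76.2°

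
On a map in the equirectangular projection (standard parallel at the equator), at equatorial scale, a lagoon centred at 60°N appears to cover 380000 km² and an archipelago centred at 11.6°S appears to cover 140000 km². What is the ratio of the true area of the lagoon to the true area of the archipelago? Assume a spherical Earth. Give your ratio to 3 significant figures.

Plate carrée has h = 1 and k = sec φ, giving areal scale sec φ; true area = (apparent area) · cos φ.
True area of lagoon: 380000 × cos(60°) = 380000 × 0.5000 = 190000 km².
True area of archipelago: 140000 × cos(11.6°) = 140000 × 0.9796 = 137100 km².
Ratio = 190000 / 137100 ≈ 1.39.

1.39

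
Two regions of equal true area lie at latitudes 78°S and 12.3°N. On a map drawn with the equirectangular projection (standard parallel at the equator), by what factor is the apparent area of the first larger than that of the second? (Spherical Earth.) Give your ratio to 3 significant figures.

Plate carrée maps x = Rλ, y = Rφ. The meridian scale is h = 1 and the parallel scale is k = 1/cos φ = sec φ.
Areal scale at 78°: h·k = 1.000 × 4.810 = 4.810.
Areal scale at 12.3°: h·k = 1.000 × 1.023 = 1.023.
Ratio = 4.810/1.023 ≈ 4.70.

4.70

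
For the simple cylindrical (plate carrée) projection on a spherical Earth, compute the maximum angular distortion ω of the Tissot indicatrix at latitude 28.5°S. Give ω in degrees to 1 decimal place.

7.4°

In the plate carrée (x = Rλ, y = Rφ), meridians are true-scale (h = 1) and parallels are stretched by k = sec φ.
At 28.5°: h = 1.000, k = 1.138; principal scales a = 1.138, b = 1.000.
sin(ω/2) = (a − b)/(a + b) = 0.1379/2.138 = 0.06450, so ω = 2 arcsin(0.06450) ≈ 7.4°.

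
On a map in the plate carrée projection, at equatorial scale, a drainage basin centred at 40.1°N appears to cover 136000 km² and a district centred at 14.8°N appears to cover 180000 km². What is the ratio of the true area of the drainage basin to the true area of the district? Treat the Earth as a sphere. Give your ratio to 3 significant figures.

On the plate carrée, areal scale = h·k = 1 × sec φ, so true area = apparent × cos φ.
True area of drainage basin: 136000 × cos(40.1°) = 136000 × 0.7649 = 104000 km².
True area of district: 180000 × cos(14.8°) = 180000 × 0.9668 = 174000 km².
Ratio = 104000 / 174000 ≈ 0.598.

0.598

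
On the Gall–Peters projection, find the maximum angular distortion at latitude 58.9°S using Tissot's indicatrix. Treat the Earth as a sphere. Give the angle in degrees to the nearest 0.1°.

35.4°

Gall–Peters is a cylindrical equal-area projection with standard parallels at ±45°. A cylindrical equal-area projection with standard parallel φ₀ has meridian scale h = cos φ / cos φ₀ and parallel scale k = cos φ₀ / cos φ (so areas are preserved, h·k = 1).
At 58.9°: h = 0.7305, k = 1.369; principal scales a = 1.369, b = 0.7305.
sin(ω/2) = (a − b)/(a + b) = 0.6385/2.099 = 0.3041, so ω = 2 arcsin(0.3041) ≈ 35.4°.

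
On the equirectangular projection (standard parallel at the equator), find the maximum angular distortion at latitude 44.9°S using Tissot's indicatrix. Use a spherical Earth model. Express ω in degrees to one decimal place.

Plate carrée maps x = Rλ, y = Rφ. The meridian scale is h = 1 and the parallel scale is k = 1/cos φ = sec φ.
At 44.9°: h = 1.000, k = 1.412; principal scales a = 1.412, b = 1.000.
sin(ω/2) = (a − b)/(a + b) = 0.4118/2.412 = 0.1707, so ω = 2 arcsin(0.1707) ≈ 19.7°.

19.7°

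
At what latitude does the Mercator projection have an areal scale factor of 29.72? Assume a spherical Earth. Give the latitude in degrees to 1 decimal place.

79.4°

Mercator areal scale is sec²φ.
sec²φ = 29.72  ⇒  cos²φ = 0.03365  ⇒  cos φ = 0.1834.
φ = arccos(0.1834) ≈ 79.4°.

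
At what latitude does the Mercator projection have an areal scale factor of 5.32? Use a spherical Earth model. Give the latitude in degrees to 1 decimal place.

64.3°

Mercator areal scale is sec²φ.
sec²φ = 5.32  ⇒  cos²φ = 0.1880  ⇒  cos φ = 0.4336.
φ = arccos(0.4336) ≈ 64.3°.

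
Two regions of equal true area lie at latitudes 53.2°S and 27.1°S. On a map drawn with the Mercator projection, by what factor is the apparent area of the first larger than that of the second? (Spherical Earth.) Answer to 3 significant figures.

2.21

Mercator areal scale is sec²φ.
At 53.2°: sec²(53.2°) = 1/0.5990² = 2.787.
At 27.1°: sec²(27.1°) = 1/0.8902² = 1.262.
Ratio = 2.787/1.262 = cos²(27.1°)/cos²(53.2°) ≈ 2.21.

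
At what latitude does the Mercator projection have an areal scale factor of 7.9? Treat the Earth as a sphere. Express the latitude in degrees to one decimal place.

Mercator areal scale is sec²φ.
sec²φ = 7.9  ⇒  cos²φ = 0.1266  ⇒  cos φ = 0.3558.
φ = arccos(0.3558) ≈ 69.2°.

69.2°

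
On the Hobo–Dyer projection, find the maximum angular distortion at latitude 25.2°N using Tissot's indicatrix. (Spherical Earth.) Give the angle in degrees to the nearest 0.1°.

15.0°

The Hobo–Dyer projection is cylindrical equal-area with φ₀ = 37.5°. For cylindrical equal-area with standard parallel φ₀, h = cos φ / cos φ₀ and k = cos φ₀ / cos φ, so h·k = 1.
At 25.2°: h = 1.141, k = 0.8768; principal scales a = 1.141, b = 0.8768.
sin(ω/2) = (a − b)/(a + b) = 0.2637/2.017 = 0.1307, so ω = 2 arcsin(0.1307) ≈ 15.0°.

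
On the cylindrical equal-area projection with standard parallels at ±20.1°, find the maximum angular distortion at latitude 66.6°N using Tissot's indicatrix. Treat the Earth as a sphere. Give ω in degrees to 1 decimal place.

88.3°

Cylindrical equal-area (φ₀ = 20.1°): h = cos φ / cos 20.1° along meridians, k = cos 20.1° / cos φ along parallels; h·k = 1.
At 66.6°: h = 0.4229, k = 2.365; principal scales a = 2.365, b = 0.4229.
sin(ω/2) = (a − b)/(a + b) = 1.942/2.788 = 0.6966, so ω = 2 arcsin(0.6966) ≈ 88.3°.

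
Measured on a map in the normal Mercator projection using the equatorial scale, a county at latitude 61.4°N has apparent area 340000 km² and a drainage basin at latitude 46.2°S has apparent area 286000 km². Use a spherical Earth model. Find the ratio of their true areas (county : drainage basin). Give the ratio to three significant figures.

On Mercator the areal scale is sec²φ, so true area = apparent × cos²φ.
True area of county: 340000 × cos²(61.4°) = 340000 × 0.2291 = 77910 km².
True area of drainage basin: 286000 × cos²(46.2°) = 286000 × 0.4791 = 137000 km².
Ratio = 77910 / 137000 ≈ 0.569.

0.569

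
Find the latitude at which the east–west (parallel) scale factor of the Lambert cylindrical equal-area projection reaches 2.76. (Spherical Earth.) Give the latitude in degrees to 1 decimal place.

68.8°

The Lambert cylindrical equal-area projection is the cylindrical equal-area projection with its standard parallel at the equator (φ₀ = 0). A cylindrical equal-area projection with standard parallel φ₀ has meridian scale h = cos φ / cos φ₀ and parallel scale k = cos φ₀ / cos φ (so areas are preserved, h·k = 1).
k = cos φ₀ / cos φ = 2.76  ⇒  cos φ = cos 0° / 2.76 = 0.3623.
φ = arccos(0.3623) ≈ 68.8°.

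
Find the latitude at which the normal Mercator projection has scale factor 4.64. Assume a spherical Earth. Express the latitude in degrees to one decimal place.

Mercator scale is k = sec φ = 1/cos φ.
1/cos φ = 4.64  ⇒  cos φ = 0.2155  ⇒  φ = arccos(0.2155) ≈ 77.6°.

77.6°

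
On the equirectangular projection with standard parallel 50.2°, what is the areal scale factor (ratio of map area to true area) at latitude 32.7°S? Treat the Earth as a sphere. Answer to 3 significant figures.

0.761

The equidistant cylindrical projection with φ₀ = 50.2° has h = 1 (meridians true) and k = cos φ₀ / cos φ along parallels.
Areal scale = h·k = 1 × cos φ₀ / cos φ; at 32.7°, h = 1.000, k = 0.7607, so h·k = 0.7607.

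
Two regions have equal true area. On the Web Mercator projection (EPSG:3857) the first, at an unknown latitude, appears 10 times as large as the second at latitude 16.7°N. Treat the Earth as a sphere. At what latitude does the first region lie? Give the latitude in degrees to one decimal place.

72.4°

Mercator areal scale is sec²φ, so apparent-area ratio = sec²φ₁ / sec²φ₂ = cos²φ₂ / cos²φ₁.
cos²φ₂ / cos²φ₁ = 10  ⇒  cos φ₁ = cos 16.7° / √10 = 0.9578/3.162 = 0.3029.
φ₁ = arccos(0.3029) ≈ 72.4°.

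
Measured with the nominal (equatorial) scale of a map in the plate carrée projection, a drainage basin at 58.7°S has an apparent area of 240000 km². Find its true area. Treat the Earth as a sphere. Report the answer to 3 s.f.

In the plate carrée (x = Rλ, y = Rφ), meridians are true-scale (h = 1) and parallels are stretched by k = sec φ.
Areal scale = h·k = 1 × sec φ; at 58.7°, h = 1.000, k = 1.925, so h·k = 1.925.
True area = apparent / (areal scale) = 240000 / 1.925 ≈ 125000 km².

125000 km²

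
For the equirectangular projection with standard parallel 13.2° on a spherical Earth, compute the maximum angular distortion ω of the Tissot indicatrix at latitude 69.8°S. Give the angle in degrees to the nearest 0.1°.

In the equirectangular projection with standard parallel φ₀ = 13.2° (x = Rλ cos φ₀, y = Rφ), meridians are true-scale (h = 1) and the parallel scale is k = cos φ₀ / cos φ.
At 69.8°: h = 1.000, k = 2.820; principal scales a = 2.820, b = 1.000.
sin(ω/2) = (a − b)/(a + b) = 1.820/3.820 = 0.4764, so ω = 2 arcsin(0.4764) ≈ 56.9°.

56.9°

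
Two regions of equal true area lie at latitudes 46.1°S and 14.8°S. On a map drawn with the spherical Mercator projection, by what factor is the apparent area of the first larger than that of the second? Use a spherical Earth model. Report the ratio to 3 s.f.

1.94

Mercator areal scale is sec²φ.
At 46.1°: sec²(46.1°) = 1/0.6934² = 2.080.
At 14.8°: sec²(14.8°) = 1/0.9668² = 1.070.
Ratio = 2.080/1.070 = cos²(14.8°)/cos²(46.1°) ≈ 1.94.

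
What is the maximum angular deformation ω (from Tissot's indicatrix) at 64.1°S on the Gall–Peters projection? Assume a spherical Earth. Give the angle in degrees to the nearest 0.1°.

53.2°

Gall–Peters is a cylindrical equal-area projection with standard parallels at ±45°. A cylindrical equal-area projection with standard parallel φ₀ has meridian scale h = cos φ / cos φ₀ and parallel scale k = cos φ₀ / cos φ (so areas are preserved, h·k = 1).
At 64.1°: h = 0.6177, k = 1.619; principal scales a = 1.619, b = 0.6177.
sin(ω/2) = (a − b)/(a + b) = 1.001/2.237 = 0.4476, so ω = 2 arcsin(0.4476) ≈ 53.2°.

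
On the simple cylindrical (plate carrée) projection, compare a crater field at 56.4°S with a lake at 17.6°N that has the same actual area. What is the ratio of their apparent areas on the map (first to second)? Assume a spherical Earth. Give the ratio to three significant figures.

In the plate carrée (x = Rλ, y = Rφ), meridians are true-scale (h = 1) and parallels are stretched by k = sec φ.
Areal scale at 56.4°: h·k = 1.000 × 1.807 = 1.807.
Areal scale at 17.6°: h·k = 1.000 × 1.049 = 1.049.
Ratio = 1.807/1.049 ≈ 1.72.

1.72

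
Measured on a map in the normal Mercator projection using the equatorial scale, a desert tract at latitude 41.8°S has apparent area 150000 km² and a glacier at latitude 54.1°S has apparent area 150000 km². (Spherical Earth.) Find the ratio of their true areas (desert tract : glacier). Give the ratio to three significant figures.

On Mercator the areal scale is sec²φ, so true area = apparent × cos²φ.
True area of desert tract: 150000 × cos²(41.8°) = 150000 × 0.5557 = 83360 km².
True area of glacier: 150000 × cos²(54.1°) = 150000 × 0.3438 = 51570 km².
Ratio = 83360 / 51570 ≈ 1.62.

1.62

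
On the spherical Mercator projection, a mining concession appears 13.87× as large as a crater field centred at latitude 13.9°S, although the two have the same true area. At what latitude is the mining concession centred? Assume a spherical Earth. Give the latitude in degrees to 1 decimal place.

On Mercator, (apparent₁)/(apparent₂) = sec²φ₁ / sec²φ₂ when true areas are equal.
cos²φ₂ / cos²φ₁ = 13.87  ⇒  cos φ₁ = cos 13.9° / √13.87 = 0.9707/3.724 = 0.2606.
φ₁ = arccos(0.2606) ≈ 74.9°.

74.9°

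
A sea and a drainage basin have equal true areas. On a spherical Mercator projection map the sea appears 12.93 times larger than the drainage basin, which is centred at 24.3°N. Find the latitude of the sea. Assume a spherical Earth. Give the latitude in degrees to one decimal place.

75.3°

Mercator areal scale is sec²φ, so apparent-area ratio = sec²φ₁ / sec²φ₂ = cos²φ₂ / cos²φ₁.
cos²φ₂ / cos²φ₁ = 12.93  ⇒  cos φ₁ = cos 24.3° / √12.93 = 0.9114/3.596 = 0.2535.
φ₁ = arccos(0.2535) ≈ 75.3°.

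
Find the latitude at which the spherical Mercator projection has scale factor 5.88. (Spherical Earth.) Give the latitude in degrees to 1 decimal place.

Mercator scale is k = sec φ = 1/cos φ.
1/cos φ = 5.88  ⇒  cos φ = 0.1701  ⇒  φ = arccos(0.1701) ≈ 80.2°.

80.2°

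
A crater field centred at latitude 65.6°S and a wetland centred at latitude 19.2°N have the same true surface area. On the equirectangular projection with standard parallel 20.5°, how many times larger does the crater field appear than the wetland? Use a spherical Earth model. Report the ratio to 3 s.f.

2.29

With standard parallel φ₀ = 20.5°, the equirectangular projection gives x = Rλ cos φ₀, y = Rφ, so h = 1 and k = cos 20.5° / cos φ.
Areal scale at 65.6°: h·k = 1.000 × 2.267 = 2.267.
Areal scale at 19.2°: h·k = 1.000 × 0.9918 = 0.9918.
Ratio = 2.267/0.9918 ≈ 2.29.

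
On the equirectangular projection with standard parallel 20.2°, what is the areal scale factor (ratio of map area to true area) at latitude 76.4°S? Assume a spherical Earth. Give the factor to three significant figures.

3.99

The equidistant cylindrical projection with φ₀ = 20.2° has h = 1 (meridians true) and k = cos φ₀ / cos φ along parallels.
Areal scale = h·k = 1 × cos φ₀ / cos φ; at 76.4°, h = 1.000, k = 3.991, so h·k = 3.991.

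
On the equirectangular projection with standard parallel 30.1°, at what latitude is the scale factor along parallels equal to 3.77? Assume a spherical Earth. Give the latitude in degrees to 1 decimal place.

76.7°

The equidistant cylindrical projection with φ₀ = 30.1° has h = 1 (meridians true) and k = cos φ₀ / cos φ along parallels.
k = cos φ₀ / cos φ = 3.77  ⇒  cos φ = cos 30.1° / 3.77 = 0.2295.
φ = arccos(0.2295) ≈ 76.7°.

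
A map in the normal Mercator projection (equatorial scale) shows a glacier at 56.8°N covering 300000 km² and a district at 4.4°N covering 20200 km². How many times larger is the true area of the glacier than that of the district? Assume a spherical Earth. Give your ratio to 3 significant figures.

Since Mercator area scale is 1/cos²φ, the true area equals the apparent area multiplied by cos²φ.
True area of glacier: 300000 × cos²(56.8°) = 300000 × 0.2998 = 89950 km².
True area of district: 20200 × cos²(4.4°) = 20200 × 0.9941 = 20080 km².
Ratio = 89950 / 20080 ≈ 4.48.

4.48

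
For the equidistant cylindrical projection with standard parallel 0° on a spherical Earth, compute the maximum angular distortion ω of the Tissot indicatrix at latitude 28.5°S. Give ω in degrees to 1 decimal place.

7.4°

For the equirectangular projection with φ₀ = 0 (plate carrée), h = 1 along meridians and k = sec φ along parallels.
At 28.5°: h = 1.000, k = 1.138; principal scales a = 1.138, b = 1.000.
sin(ω/2) = (a − b)/(a + b) = 0.1379/2.138 = 0.06450, so ω = 2 arcsin(0.06450) ≈ 7.4°.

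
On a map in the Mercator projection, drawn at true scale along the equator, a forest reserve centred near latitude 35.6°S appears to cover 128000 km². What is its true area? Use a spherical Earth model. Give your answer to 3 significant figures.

84600 km²

Mercator is conformal, so the point scale is isotropic: h = k = sec φ = 1/cos φ.
Areal scale = k² = sec²φ = 1/cos²(35.6°) = 1/0.8131² = 1.513.
True area = apparent / (areal scale) = 128000 / 1.513 ≈ 84600 km².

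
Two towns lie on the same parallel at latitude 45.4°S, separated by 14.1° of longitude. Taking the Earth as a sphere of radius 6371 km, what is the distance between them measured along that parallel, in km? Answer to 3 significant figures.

1100 km

Arc length along a parallel = R cos φ · Δλ (with Δλ in radians).
= 6371 × cos 45.4° × (14.1° × π/180) = 6371 × 0.7022 × 0.2461 ≈ 1100 km.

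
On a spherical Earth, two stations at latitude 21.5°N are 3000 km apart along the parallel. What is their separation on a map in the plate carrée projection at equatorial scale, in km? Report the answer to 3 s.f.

3220 km

For the equirectangular projection with φ₀ = 0 (plate carrée), h = 1 along meridians and k = sec φ along parallels.
Along the parallel, k = sec 21.5° = 1/0.9304 = 1.075.
Map distance = 3000 × 1.075 ≈ 3220 km.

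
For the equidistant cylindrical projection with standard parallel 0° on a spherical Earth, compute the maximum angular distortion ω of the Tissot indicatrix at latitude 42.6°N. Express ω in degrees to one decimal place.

17.5°

In the plate carrée (x = Rλ, y = Rφ), meridians are true-scale (h = 1) and parallels are stretched by k = sec φ.
At 42.6°: h = 1.000, k = 1.359; principal scales a = 1.359, b = 1.000.
sin(ω/2) = (a − b)/(a + b) = 0.3585/2.359 = 0.1520, so ω = 2 arcsin(0.1520) ≈ 17.5°.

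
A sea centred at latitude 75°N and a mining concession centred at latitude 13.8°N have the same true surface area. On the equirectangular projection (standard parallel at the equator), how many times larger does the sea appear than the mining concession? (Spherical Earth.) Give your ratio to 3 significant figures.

For the equirectangular projection with φ₀ = 0 (plate carrée), h = 1 along meridians and k = sec φ along parallels.
Areal scale at 75°: h·k = 1.000 × 3.864 = 3.864.
Areal scale at 13.8°: h·k = 1.000 × 1.030 = 1.030.
Ratio = 3.864/1.030 ≈ 3.75.

3.75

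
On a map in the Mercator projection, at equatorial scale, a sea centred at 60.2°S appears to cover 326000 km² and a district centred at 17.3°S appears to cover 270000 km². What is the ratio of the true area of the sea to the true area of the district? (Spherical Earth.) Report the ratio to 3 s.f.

Since Mercator area scale is 1/cos²φ, the true area equals the apparent area multiplied by cos²φ.
True area of sea: 326000 × cos²(60.2°) = 326000 × 0.2470 = 80520 km².
True area of district: 270000 × cos²(17.3°) = 270000 × 0.9116 = 246100 km².
Ratio = 80520 / 246100 ≈ 0.327.

0.327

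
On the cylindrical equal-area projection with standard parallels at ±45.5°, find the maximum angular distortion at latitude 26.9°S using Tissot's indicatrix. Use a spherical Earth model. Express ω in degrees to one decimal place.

For cylindrical equal-area with standard parallel φ₀, h = cos φ / cos φ₀ and k = cos φ₀ / cos φ, so h·k = 1.
At 26.9°: h = 1.272, k = 0.7860; principal scales a = 1.272, b = 0.7860.
sin(ω/2) = (a − b)/(a + b) = 0.4864/2.058 = 0.2363, so ω = 2 arcsin(0.2363) ≈ 27.3°.

27.3°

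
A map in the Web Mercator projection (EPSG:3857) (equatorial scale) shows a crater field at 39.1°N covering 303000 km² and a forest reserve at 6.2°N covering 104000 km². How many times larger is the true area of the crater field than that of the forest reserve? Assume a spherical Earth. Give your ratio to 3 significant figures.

On Mercator the areal scale is sec²φ, so true area = apparent × cos²φ.
True area of crater field: 303000 × cos²(39.1°) = 303000 × 0.6022 = 182500 km².
True area of forest reserve: 104000 × cos²(6.2°) = 104000 × 0.9883 = 102800 km².
Ratio = 182500 / 102800 ≈ 1.78.

1.78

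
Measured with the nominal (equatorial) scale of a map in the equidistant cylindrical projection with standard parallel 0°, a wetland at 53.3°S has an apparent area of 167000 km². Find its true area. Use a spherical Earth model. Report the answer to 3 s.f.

Plate carrée maps x = Rλ, y = Rφ. The meridian scale is h = 1 and the parallel scale is k = 1/cos φ = sec φ.
Areal scale = h·k = 1 × sec φ; at 53.3°, h = 1.000, k = 1.673, so h·k = 1.673.
True area = apparent / (areal scale) = 167000 / 1.673 ≈ 99800 km².

99800 km²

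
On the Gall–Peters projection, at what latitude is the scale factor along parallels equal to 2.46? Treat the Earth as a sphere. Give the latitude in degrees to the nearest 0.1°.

The Gall–Peters projection is cylindrical equal-area with φ₀ = 45°. For cylindrical equal-area with standard parallel φ₀, h = cos φ / cos φ₀ and k = cos φ₀ / cos φ, so h·k = 1.
k = cos φ₀ / cos φ = 2.46  ⇒  cos φ = cos 45° / 2.46 = 0.2874.
φ = arccos(0.2874) ≈ 73.3°.

73.3°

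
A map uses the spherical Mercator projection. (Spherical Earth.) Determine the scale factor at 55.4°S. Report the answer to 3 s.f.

The Mercator projection is conformal; its linear scale factor is the same in every direction and equals sec φ = 1/cos φ.
k = 1/cos 55.4° = 1/0.5678 = 1.761.

1.76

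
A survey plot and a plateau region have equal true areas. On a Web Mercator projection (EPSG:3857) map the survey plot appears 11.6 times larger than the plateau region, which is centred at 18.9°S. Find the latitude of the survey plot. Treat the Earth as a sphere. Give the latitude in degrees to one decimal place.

73.9°

On Mercator, (apparent₁)/(apparent₂) = sec²φ₁ / sec²φ₂ when true areas are equal.
cos²φ₂ / cos²φ₁ = 11.6  ⇒  cos φ₁ = cos 18.9° / √11.6 = 0.9461/3.406 = 0.2778.
φ₁ = arccos(0.2778) ≈ 73.9°.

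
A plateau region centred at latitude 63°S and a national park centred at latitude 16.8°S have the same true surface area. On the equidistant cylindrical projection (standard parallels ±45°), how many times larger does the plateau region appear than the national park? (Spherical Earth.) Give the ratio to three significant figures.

2.11

With standard parallel φ₀ = 45°, the equirectangular projection gives x = Rλ cos φ₀, y = Rφ, so h = 1 and k = cos 45° / cos φ.
Areal scale at 63°: h·k = 1.000 × 1.558 = 1.558.
Areal scale at 16.8°: h·k = 1.000 × 0.7386 = 0.7386.
Ratio = 1.558/0.7386 ≈ 2.11.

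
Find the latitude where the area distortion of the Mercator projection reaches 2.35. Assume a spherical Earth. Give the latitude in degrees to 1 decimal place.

Mercator areal scale is sec²φ.
sec²φ = 2.35  ⇒  cos²φ = 0.4255  ⇒  cos φ = 0.6523.
φ = arccos(0.6523) ≈ 49.3°.

49.3°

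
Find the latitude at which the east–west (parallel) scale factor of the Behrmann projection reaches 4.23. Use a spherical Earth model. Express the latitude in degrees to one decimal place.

78.2°

The Behrmann projection is cylindrical equal-area with φ₀ = 30°. Cylindrical equal-area (φ₀ = 30°): h = cos φ / cos 30° along meridians, k = cos 30° / cos φ along parallels; h·k = 1.
k = cos φ₀ / cos φ = 4.23  ⇒  cos φ = cos 30° / 4.23 = 0.2047.
φ = arccos(0.2047) ≈ 78.2°.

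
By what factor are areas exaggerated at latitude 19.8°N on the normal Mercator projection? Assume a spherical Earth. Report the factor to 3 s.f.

Mercator is conformal, so the point scale is isotropic: h = k = sec φ = 1/cos φ.
Areal scale = k² = sec²φ = 1/cos²(19.8°) = 1/0.9409² = 1.130.

1.13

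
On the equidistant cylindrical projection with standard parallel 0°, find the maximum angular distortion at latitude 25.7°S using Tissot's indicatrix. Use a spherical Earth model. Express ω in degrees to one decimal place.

6.0°

In the plate carrée (x = Rλ, y = Rφ), meridians are true-scale (h = 1) and parallels are stretched by k = sec φ.
At 25.7°: h = 1.000, k = 1.110; principal scales a = 1.110, b = 1.000.
sin(ω/2) = (a − b)/(a + b) = 0.1098/2.110 = 0.05204, so ω = 2 arcsin(0.05204) ≈ 6.0°.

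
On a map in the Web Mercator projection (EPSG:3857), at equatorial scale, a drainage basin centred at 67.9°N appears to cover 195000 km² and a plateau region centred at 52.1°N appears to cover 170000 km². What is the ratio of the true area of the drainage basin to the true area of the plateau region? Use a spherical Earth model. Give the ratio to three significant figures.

0.430

Mercator's areal exaggeration is sec²φ; hence true area = (apparent area) · cos²φ.
True area of drainage basin: 195000 × cos²(67.9°) = 195000 × 0.1415 = 27600 km².
True area of plateau region: 170000 × cos²(52.1°) = 170000 × 0.3773 = 64150 km².
Ratio = 27600 / 64150 ≈ 0.430.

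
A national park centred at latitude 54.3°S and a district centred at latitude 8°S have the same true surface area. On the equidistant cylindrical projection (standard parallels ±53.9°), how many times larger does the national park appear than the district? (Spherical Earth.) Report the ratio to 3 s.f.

1.70

With standard parallel φ₀ = 53.9°, the equirectangular projection gives x = Rλ cos φ₀, y = Rφ, so h = 1 and k = cos 53.9° / cos φ.
Areal scale at 54.3°: h·k = 1.000 × 1.010 = 1.010.
Areal scale at 8°: h·k = 1.000 × 0.5950 = 0.5950.
Ratio = 1.010/0.5950 ≈ 1.70.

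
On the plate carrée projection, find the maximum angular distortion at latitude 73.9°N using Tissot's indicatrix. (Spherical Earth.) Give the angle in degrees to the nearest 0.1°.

68.9°

For the equirectangular projection with φ₀ = 0 (plate carrée), h = 1 along meridians and k = sec φ along parallels.
At 73.9°: h = 1.000, k = 3.606; principal scales a = 3.606, b = 1.000.
sin(ω/2) = (a − b)/(a + b) = 2.606/4.606 = 0.5658, so ω = 2 arcsin(0.5658) ≈ 68.9°.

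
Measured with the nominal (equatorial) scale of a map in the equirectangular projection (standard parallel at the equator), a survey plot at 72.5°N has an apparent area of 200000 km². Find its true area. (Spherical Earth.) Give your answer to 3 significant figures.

60100 km²

In the plate carrée (x = Rλ, y = Rφ), meridians are true-scale (h = 1) and parallels are stretched by k = sec φ.
Areal scale = h·k = 1 × sec φ; at 72.5°, h = 1.000, k = 3.326, so h·k = 3.326.
True area = apparent / (areal scale) = 200000 / 3.326 ≈ 60100 km².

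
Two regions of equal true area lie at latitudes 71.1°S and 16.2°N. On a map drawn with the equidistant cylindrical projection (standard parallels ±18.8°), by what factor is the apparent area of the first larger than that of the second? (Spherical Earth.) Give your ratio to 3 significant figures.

2.96

The equidistant cylindrical projection with φ₀ = 18.8° has h = 1 (meridians true) and k = cos φ₀ / cos φ along parallels.
Areal scale at 71.1°: h·k = 1.000 × 2.923 = 2.923.
Areal scale at 16.2°: h·k = 1.000 × 0.9858 = 0.9858.
Ratio = 2.923/0.9858 ≈ 2.96.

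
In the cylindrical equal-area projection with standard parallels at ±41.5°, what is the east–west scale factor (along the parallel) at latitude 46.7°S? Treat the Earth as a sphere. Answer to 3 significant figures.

A cylindrical equal-area projection with standard parallel φ₀ has meridian scale h = cos φ / cos φ₀ and parallel scale k = cos φ₀ / cos φ (so areas are preserved, h·k = 1).
k = cos 41.5° / cos 46.7° = 0.7490/0.6858 = 1.092.

1.09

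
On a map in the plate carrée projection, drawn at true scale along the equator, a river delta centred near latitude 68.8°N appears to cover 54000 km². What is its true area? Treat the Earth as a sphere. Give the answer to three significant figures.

19500 km²

For the equirectangular projection with φ₀ = 0 (plate carrée), h = 1 along meridians and k = sec φ along parallels.
Areal scale = h·k = 1 × sec φ; at 68.8°, h = 1.000, k = 2.765, so h·k = 2.765.
True area = apparent / (areal scale) = 54000 / 2.765 ≈ 19500 km².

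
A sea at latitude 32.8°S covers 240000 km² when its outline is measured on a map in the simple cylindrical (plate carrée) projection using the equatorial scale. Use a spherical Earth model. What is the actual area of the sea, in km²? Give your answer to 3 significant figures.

202000 km²

In the plate carrée (x = Rλ, y = Rφ), meridians are true-scale (h = 1) and parallels are stretched by k = sec φ.
Areal scale = h·k = 1 × sec φ; at 32.8°, h = 1.000, k = 1.190, so h·k = 1.190.
True area = apparent / (areal scale) = 240000 / 1.190 ≈ 202000 km².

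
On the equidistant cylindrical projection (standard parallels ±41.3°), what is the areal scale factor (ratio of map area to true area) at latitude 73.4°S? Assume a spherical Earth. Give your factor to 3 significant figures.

With standard parallel φ₀ = 41.3°, the equirectangular projection gives x = Rλ cos φ₀, y = Rφ, so h = 1 and k = cos 41.3° / cos φ.
Areal scale = h·k = 1 × cos φ₀ / cos φ; at 73.4°, h = 1.000, k = 2.630, so h·k = 2.630.

2.63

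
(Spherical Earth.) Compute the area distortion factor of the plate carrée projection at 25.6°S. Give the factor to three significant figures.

1.11

In the plate carrée (x = Rλ, y = Rφ), meridians are true-scale (h = 1) and parallels are stretched by k = sec φ.
Areal scale = h·k = 1 × sec φ; at 25.6°, h = 1.000, k = 1.109, so h·k = 1.109.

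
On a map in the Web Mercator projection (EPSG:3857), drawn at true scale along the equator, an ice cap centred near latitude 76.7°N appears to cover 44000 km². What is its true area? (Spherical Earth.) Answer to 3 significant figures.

The Mercator projection is conformal; its linear scale factor is the same in every direction and equals sec φ = 1/cos φ.
Areal scale = k² = sec²φ = 1/cos²(76.7°) = 1/0.2300² = 18.90.
True area = apparent / (areal scale) = 44000 / 18.90 ≈ 2330 km².

2330 km²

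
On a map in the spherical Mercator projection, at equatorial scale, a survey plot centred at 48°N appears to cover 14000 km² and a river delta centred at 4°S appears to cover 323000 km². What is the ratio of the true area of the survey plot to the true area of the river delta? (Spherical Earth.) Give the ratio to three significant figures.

0.0195

Since Mercator area scale is 1/cos²φ, the true area equals the apparent area multiplied by cos²φ.
True area of survey plot: 14000 × cos²(48°) = 14000 × 0.4477 = 6268 km².
True area of river delta: 323000 × cos²(4°) = 323000 × 0.9951 = 321400 km².
Ratio = 6268 / 321400 ≈ 0.0195.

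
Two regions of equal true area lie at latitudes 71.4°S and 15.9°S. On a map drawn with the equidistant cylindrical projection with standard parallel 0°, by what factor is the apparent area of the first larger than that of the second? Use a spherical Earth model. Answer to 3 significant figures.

For the equirectangular projection with φ₀ = 0 (plate carrée), h = 1 along meridians and k = sec φ along parallels.
Areal scale at 71.4°: h·k = 1.000 × 3.135 = 3.135.
Areal scale at 15.9°: h·k = 1.000 × 1.040 = 1.040.
Ratio = 3.135/1.040 ≈ 3.02.

3.02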